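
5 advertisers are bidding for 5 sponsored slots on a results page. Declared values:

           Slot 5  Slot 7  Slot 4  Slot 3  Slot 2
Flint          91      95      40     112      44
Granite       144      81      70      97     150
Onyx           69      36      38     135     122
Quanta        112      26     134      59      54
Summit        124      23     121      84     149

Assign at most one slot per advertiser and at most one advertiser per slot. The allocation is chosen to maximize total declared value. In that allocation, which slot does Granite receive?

Granite receives Slot 5.

Treat this as an assignment problem: match each advertiser to one slot.
Optimal: Flint→Slot 7 ($95), Granite→Slot 5 ($144), Onyx→Slot 3 ($135), Quanta→Slot 4 ($134), Summit→Slot 2 ($149) — total 95+144+135+134+149 = $657.
Granite's own top slot is Slot 2 ($150), but forcing Granite→Slot 2 and reassigning the rest optimally gives only $638 — worse by 19.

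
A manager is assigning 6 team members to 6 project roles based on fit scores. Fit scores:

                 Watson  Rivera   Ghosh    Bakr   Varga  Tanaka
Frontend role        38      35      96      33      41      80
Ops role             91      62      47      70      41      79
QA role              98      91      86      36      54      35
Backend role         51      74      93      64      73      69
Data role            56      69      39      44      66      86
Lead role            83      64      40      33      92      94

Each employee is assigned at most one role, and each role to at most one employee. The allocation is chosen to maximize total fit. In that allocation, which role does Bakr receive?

Optimal: Watson→Ops role (91 pts), Rivera→QA role (91 pts), Ghosh→Frontend role (96 pts), Bakr→Backend role (64 pts), Varga→Lead role (92 pts), Tanaka→Data role (86 pts) — total 91+91+96+64+92+86 = 520 pts.
Row-greedy (each employee in turn takes its best remaining role) gives 516 pts, worse by 4.
Next-best assignment: Watson→QA role, Rivera→Backend role, Ghosh→Frontend role, Bakr→Ops role, Varga→Lead role, Tanaka→Data role = 516 pts.
No other one-to-one assignment exceeds 520 pts.
Bakr's own top role is Ops role (70 pts), but forcing Bakr→Ops role and reassigning the rest optimally gives only 516 pts — worse by 4.

Bakr receives Backend role.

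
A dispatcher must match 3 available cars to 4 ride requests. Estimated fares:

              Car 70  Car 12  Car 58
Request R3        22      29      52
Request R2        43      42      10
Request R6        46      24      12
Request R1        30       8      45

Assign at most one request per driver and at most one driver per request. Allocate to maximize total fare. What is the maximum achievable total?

Max total: $140

This is a one-to-one assignment (maximum-weight bipartite matching).
Optimal: Car 70→Request R6 ($46), Car 12→Request R2 ($42), Car 58→Request R3 ($52) — total 46+42+52 = $140.
Column-greedy (each request in turn goes to its best remaining driver) gives $119, worse by 21.
Next-best assignment: Car 70→Request R6, Car 12→Request R2, Car 58→Request R1 = $133.
Swapping Car 70↔Car 58 (Car 70→Request R3 $22, Car 58→Request R6 $12) loses 64.
No other one-to-one assignment exceeds $140.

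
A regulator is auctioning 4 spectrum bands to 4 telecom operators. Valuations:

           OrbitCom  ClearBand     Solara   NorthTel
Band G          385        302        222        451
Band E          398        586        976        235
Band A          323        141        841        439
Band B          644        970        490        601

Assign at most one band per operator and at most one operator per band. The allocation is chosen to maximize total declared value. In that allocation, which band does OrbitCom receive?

This is the linear assignment problem.
Optimal: OrbitCom→Band G ($385M), ClearBand→Band B ($970M), Solara→Band E ($976M), NorthTel→Band A ($439M) — total 385+970+976+439 = $2770M.
Column-greedy (each band in turn goes to its best remaining operator) gives $2720M, worse by 50.
Swapping ClearBand↔OrbitCom (ClearBand→Band G $302M, OrbitCom→Band B $644M) loses 409.
Every other assignment is strictly worse.
OrbitCom's own top band is Band B ($644M), but forcing OrbitCom→Band B and reassigning the rest optimally gives only $2522M — worse by 248.

OrbitCom receives Band G.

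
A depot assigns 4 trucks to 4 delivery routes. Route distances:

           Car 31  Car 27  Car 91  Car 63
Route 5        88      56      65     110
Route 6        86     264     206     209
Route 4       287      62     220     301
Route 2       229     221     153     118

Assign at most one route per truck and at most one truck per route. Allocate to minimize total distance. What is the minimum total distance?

Minimum total: 331 km

This is a one-to-one assignment (minimum-cost bipartite matching).
Optimal: Car 31→Route 6 (86 km), Car 27→Route 4 (62 km), Car 91→Route 5 (65 km), Car 63→Route 2 (118 km) — total 86+62+65+118 = 331 km.
Row-greedy (each truck in turn takes its cheapest remaining route) gives 596 km, worse by 265.
Swapping Car 27↔Car 63 (Car 27→Route 2 221 km, Car 63→Route 4 301 km) adds 342.
Checked against all permutations: 331 km is optimal.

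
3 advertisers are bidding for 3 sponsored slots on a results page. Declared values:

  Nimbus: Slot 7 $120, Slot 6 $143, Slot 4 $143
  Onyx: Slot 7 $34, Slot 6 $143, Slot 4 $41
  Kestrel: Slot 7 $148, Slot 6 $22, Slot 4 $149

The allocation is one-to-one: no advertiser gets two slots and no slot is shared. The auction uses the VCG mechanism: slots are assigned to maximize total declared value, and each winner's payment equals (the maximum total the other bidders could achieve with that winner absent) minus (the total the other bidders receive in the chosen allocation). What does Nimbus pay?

Nimbus pays $1.

Efficient allocation: Nimbus→Slot 4 ($143), Onyx→Slot 6 ($143), Kestrel→Slot 7 ($148); total welfare W = $434.
Nimbus receives Slot 4 at value $143, so the others get W − 143 = $291.
Without Nimbus: best allocation of the remaining 2 bidders over all 3 slots is Onyx→Slot 6 ($143), Kestrel→Slot 4 ($149), total $292.
VCG payment = (others' best without Nimbus) − (others' welfare with Nimbus) = 292 − 291 = $1.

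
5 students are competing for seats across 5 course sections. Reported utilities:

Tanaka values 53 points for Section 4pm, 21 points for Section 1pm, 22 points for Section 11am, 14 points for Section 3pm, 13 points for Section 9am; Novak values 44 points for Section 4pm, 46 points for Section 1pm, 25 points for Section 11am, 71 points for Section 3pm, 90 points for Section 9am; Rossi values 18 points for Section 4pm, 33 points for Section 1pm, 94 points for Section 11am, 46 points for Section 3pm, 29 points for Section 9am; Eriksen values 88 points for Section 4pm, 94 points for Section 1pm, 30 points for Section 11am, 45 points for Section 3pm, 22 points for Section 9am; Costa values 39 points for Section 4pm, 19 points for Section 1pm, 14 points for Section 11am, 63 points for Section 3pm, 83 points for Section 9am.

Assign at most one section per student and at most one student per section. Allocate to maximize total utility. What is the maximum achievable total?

Max total: 395 points

Optimal: Tanaka→Section 4pm (53 points), Novak→Section 3pm (71 points), Rossi→Section 11am (94 points), Eriksen→Section 1pm (94 points), Costa→Section 9am (83 points) — total 53+71+94+94+83 = 395 points.
Max-entry greedy (repeatedly take the single best remaining cell) gives 394 points, worse by 1.
Next-best assignment: Tanaka→Section 4pm, Novak→Section 9am, Rossi→Section 11am, Eriksen→Section 1pm, Costa→Section 3pm = 394 points.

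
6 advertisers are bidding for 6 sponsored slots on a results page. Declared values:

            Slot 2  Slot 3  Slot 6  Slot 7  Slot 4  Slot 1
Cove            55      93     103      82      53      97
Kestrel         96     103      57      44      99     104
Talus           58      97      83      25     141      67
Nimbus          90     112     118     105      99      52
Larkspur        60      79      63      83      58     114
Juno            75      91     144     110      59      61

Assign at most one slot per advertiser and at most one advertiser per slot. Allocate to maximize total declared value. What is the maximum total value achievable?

Maximum total: $693

Optimal: Cove→Slot 3 ($93), Kestrel→Slot 2 ($96), Talus→Slot 4 ($141), Nimbus→Slot 7 ($105), Larkspur→Slot 1 ($114), Juno→Slot 6 ($144) — total 93+96+141+105+114+144 = $693.
Max-entry greedy (repeatedly take the single best remaining cell) gives $689, worse by 4.
Next-best assignment: Cove→Slot 7, Kestrel→Slot 2, Talus→Slot 4, Nimbus→Slot 3, Larkspur→Slot 1, Juno→Slot 6 = $689.
Swapping Nimbus↔Larkspur (Nimbus→Slot 1 $52, Larkspur→Slot 7 $83) loses 84.
No other one-to-one assignment exceeds $693.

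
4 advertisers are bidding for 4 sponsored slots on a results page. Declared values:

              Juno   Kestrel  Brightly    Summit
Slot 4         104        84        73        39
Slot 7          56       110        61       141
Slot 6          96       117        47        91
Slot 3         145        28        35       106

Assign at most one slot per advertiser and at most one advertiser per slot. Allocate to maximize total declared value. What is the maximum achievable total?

Optimal: Juno→Slot 3 ($145), Kestrel→Slot 6 ($117), Brightly→Slot 4 ($73), Summit→Slot 7 ($141) — total 145+117+73+141 = $476.
Column-greedy (each slot in turn goes to its best remaining advertiser) gives $397, worse by 79.
Next-best assignment: Juno→Slot 3, Kestrel→Slot 7, Brightly→Slot 4, Summit→Slot 6 = $419.
Swapping Brightly↔Kestrel (Brightly→Slot 6 $47, Kestrel→Slot 4 $84) loses 59.

Maximum total: $476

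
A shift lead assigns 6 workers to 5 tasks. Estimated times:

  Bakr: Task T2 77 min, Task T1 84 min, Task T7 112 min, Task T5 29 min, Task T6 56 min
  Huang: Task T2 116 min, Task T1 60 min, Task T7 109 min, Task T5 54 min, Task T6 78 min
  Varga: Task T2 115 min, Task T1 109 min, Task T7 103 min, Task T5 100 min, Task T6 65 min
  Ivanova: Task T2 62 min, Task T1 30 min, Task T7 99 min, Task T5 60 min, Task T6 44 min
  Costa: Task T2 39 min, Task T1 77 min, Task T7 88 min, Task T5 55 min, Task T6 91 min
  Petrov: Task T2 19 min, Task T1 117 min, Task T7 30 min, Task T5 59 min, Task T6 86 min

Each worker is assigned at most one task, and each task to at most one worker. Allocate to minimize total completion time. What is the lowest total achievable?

Minimum total: 193 min

Optimal: Costa→Task T2 (39 min), Ivanova→Task T1 (30 min), Petrov→Task T7 (30 min), Bakr→Task T5 (29 min), Varga→Task T6 (65 min) — total 39+30+30+29+65 = 193 min.
Min-entry greedy (repeatedly take the single cheapest remaining cell) gives 231 min, worse by 38.
Next-best assignment: Costa→Task T2, Huang→Task T1, Petrov→Task T7, Bakr→Task T5, Ivanova→Task T6 = 202 min.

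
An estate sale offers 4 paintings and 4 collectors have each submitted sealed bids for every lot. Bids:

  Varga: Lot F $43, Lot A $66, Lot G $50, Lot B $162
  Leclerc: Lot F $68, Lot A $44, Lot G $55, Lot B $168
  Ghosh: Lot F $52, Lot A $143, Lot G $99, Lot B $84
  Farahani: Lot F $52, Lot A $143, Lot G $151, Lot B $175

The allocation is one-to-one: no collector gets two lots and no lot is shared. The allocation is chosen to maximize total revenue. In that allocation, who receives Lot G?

Farahani receives Lot G.

Optimal: Varga→Lot B ($162), Leclerc→Lot F ($68), Ghosh→Lot A ($143), Farahani→Lot G ($151) — total 162+68+143+151 = $524.
Max-entry greedy (repeatedly take the single best remaining cell) gives $436, worse by 88.
Next-best assignment: Varga→Lot F, Leclerc→Lot B, Ghosh→Lot A, Farahani→Lot G = $505.
Swapping Varga↔Leclerc (Varga→Lot F $43, Leclerc→Lot B $168) loses 19.
No other one-to-one assignment exceeds $524.
Farahani's own top lot is Lot B ($175), but forcing Farahani→Lot B and reassigning the rest optimally gives only $436 — worse by 88.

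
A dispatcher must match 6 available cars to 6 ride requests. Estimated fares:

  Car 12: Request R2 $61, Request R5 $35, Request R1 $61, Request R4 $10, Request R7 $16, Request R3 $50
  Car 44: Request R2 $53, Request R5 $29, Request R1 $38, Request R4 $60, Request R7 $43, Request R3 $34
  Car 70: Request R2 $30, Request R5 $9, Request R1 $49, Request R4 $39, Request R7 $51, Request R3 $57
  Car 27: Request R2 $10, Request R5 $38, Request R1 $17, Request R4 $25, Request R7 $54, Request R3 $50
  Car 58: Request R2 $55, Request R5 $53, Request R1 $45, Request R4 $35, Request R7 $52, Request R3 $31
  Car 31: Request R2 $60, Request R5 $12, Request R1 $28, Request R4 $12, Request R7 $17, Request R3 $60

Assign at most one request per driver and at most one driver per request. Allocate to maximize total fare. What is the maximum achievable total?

Max total: $345

This is the linear assignment problem.
Optimal: Car 12→Request R1 ($61), Car 44→Request R4 ($60), Car 70→Request R3 ($57), Car 27→Request R7 ($54), Car 58→Request R5 ($53), Car 31→Request R2 ($60) — total 61+60+57+54+53+60 = $345.
Column-greedy (each request in turn goes to its best remaining driver) gives $337, worse by 8.
Next-best assignment: Car 12→Request R2, Car 44→Request R4, Car 70→Request R1, Car 27→Request R7, Car 58→Request R5, Car 31→Request R3 = $337.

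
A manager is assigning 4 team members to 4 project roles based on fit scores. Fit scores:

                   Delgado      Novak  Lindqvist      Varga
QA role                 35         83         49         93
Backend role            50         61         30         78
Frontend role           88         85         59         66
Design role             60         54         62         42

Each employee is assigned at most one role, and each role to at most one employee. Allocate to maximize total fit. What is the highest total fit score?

Optimal: Delgado→Frontend role (88 pts), Novak→QA role (83 pts), Lindqvist→Design role (62 pts), Varga→Backend role (78 pts) — total 88+83+62+78 = 311 pts.
Max-entry greedy (repeatedly take the single best remaining cell) gives 304 pts, worse by 7.
Next-best assignment: Delgado→Frontend role, Novak→Backend role, Lindqvist→Design role, Varga→QA role = 304 pts.

Maximum total: 311 pts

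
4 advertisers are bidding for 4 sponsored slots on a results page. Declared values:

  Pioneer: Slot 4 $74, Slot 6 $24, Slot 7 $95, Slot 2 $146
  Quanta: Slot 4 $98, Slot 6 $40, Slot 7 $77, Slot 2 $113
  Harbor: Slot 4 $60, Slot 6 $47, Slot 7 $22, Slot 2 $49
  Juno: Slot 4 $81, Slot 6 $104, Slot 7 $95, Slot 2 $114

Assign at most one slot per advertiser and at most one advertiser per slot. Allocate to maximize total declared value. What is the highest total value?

Maximum total: $387

Optimal: Pioneer→Slot 2 ($146), Quanta→Slot 7 ($77), Harbor→Slot 4 ($60), Juno→Slot 6 ($104) — total 146+77+60+104 = $387.
Row-greedy (each advertiser in turn takes its best remaining slot) gives $386, worse by 1.
No other one-to-one assignment exceeds $387.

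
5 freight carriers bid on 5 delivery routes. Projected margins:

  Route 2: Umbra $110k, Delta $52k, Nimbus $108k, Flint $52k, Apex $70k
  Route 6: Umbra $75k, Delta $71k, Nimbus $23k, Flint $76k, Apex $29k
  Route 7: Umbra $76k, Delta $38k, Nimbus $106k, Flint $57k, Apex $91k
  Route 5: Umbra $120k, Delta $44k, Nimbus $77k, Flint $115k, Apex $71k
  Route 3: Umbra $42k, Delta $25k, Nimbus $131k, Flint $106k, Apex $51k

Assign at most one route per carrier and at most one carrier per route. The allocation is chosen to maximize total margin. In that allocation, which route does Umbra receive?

Umbra receives Route 2.

Optimal: Umbra→Route 2 ($110k), Delta→Route 6 ($71k), Nimbus→Route 3 ($131k), Flint→Route 5 ($115k), Apex→Route 7 ($91k) — total 110+71+131+115+91 = $518k.
Column-greedy (each route in turn goes to its best remaining carrier) gives $388k, worse by 130.
Umbra's own top route is Route 5 ($120k), but forcing Umbra→Route 5 and reassigning the rest optimally gives only $496k — worse by 22.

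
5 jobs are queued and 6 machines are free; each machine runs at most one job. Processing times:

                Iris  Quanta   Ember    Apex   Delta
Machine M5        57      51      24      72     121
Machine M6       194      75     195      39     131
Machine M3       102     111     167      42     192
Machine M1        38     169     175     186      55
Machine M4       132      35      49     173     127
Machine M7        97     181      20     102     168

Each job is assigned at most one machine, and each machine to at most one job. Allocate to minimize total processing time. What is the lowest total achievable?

Min total: 206 min

This is the linear assignment problem.
Optimal: Iris→Machine M5 (57 min), Quanta→Machine M4 (35 min), Ember→Machine M7 (20 min), Apex→Machine M6 (39 min), Delta→Machine M1 (55 min) — total 57+35+20+39+55 = 206 min.
Checked against all permutations: 206 min is optimal.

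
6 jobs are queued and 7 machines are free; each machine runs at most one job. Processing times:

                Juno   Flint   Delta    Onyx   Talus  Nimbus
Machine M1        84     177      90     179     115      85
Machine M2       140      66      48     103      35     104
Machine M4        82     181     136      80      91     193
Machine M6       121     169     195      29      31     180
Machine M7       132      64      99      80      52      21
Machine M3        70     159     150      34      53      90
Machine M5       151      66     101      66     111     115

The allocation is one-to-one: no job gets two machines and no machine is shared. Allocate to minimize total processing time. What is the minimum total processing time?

Minimum total: 282 min

Optimal: Juno→Machine M4 (82 min), Flint→Machine M5 (66 min), Delta→Machine M2 (48 min), Onyx→Machine M3 (34 min), Talus→Machine M6 (31 min), Nimbus→Machine M7 (21 min) — total 82+66+48+34+31+21 = 282 min.
Row-greedy (each job in turn takes its cheapest remaining machine) gives 387 min, worse by 105.
Next-best assignment: Juno→Machine M1, Flint→Machine M5, Delta→Machine M2, Onyx→Machine M3, Talus→Machine M6, Nimbus→Machine M7 = 284 min.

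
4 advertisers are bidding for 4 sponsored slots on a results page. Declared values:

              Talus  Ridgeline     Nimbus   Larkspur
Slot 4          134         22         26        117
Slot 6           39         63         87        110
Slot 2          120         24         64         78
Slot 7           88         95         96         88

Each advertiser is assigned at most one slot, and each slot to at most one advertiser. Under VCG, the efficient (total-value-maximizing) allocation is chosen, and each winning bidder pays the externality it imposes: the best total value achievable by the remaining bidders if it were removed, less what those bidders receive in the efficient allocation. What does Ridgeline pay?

Efficient allocation: Talus→Slot 2 ($120), Ridgeline→Slot 7 ($95), Nimbus→Slot 6 ($87), Larkspur→Slot 4 ($117); total welfare W = $419.
Ridgeline receives Slot 7 at value $95, so the others get W − 95 = $324.
Without Ridgeline: best allocation of the remaining 3 bidders over all 4 slots is Talus→Slot 4 ($134), Nimbus→Slot 7 ($96), Larkspur→Slot 6 ($110), total $340.
VCG payment = (others' best without Ridgeline) − (others' welfare with Ridgeline) = 340 − 324 = $16.

Ridgeline pays $16.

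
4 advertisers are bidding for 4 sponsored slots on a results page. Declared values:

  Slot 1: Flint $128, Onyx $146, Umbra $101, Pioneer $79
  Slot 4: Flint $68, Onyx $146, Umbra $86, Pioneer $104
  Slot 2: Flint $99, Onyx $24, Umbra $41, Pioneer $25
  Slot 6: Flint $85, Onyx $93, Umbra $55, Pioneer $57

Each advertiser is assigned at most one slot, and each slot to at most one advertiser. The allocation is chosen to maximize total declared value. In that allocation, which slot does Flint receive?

Optimal: Flint→Slot 2 ($99), Onyx→Slot 1 ($146), Umbra→Slot 6 ($55), Pioneer→Slot 4 ($104) — total 99+146+55+104 = $404.
Next-best assignment: Flint→Slot 2, Onyx→Slot 4, Umbra→Slot 1, Pioneer→Slot 6 = $403.
Checked against all permutations: $404 is optimal.
Flint's own top slot is Slot 1 ($128), but forcing Flint→Slot 1 and reassigning the rest optimally gives only $372 — worse by 32.

Flint receives Slot 2.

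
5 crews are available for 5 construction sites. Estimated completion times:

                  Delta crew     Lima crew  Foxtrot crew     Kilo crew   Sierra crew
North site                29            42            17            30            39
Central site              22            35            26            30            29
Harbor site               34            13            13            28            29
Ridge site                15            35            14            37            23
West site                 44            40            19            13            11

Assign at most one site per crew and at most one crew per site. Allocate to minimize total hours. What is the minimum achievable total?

This is a one-to-one assignment (minimum-cost bipartite matching).
Optimal: Delta crew→Ridge site (15 hours), Lima crew→Harbor site (13 hours), Foxtrot crew→North site (17 hours), Kilo crew→Central site (30 hours), Sierra crew→West site (11 hours) — total 15+13+17+30+11 = 86 hours.
Row-greedy (each crew in turn takes its cheapest remaining site) gives 87 hours, worse by 1.
Next-best assignment: Delta crew→Ridge site, Lima crew→Harbor site, Foxtrot crew→North site, Kilo crew→West site, Sierra crew→Central site = 87 hours.

Min total: 86 hours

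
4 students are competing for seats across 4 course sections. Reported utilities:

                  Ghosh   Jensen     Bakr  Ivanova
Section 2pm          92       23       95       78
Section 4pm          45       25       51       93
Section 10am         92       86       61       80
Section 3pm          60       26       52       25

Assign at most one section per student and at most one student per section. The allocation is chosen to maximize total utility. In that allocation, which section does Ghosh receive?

This is a one-to-one assignment (maximum-weight bipartite matching).
Optimal: Ghosh→Section 3pm (60 points), Jensen→Section 10am (86 points), Bakr→Section 2pm (95 points), Ivanova→Section 4pm (93 points) — total 60+86+95+93 = 334 points.
Max-entry greedy (repeatedly take the single best remaining cell) gives 306 points, worse by 28.
Next-best assignment: Ghosh→Section 2pm, Jensen→Section 10am, Bakr→Section 3pm, Ivanova→Section 4pm = 323 points.
Ghosh's own top section is Section 2pm (92 points), but forcing Ghosh→Section 2pm and reassigning the rest optimally gives only 323 points — worse by 11.

Ghosh receives Section 3pm.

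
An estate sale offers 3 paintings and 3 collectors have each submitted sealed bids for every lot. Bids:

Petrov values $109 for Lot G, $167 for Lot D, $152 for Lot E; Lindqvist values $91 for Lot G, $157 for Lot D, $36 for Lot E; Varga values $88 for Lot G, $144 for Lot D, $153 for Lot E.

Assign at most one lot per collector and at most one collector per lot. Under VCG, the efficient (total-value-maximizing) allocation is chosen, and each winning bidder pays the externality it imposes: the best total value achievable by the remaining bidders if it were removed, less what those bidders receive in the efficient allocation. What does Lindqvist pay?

Efficient allocation: Petrov→Lot G ($109), Lindqvist→Lot D ($157), Varga→Lot E ($153); total welfare W = $419.
Lindqvist receives Lot D at value $157, so the others get W − 157 = $262.
Without Lindqvist: best allocation of the remaining 2 bidders over all 3 lots is Petrov→Lot D ($167), Varga→Lot E ($153), total $320.
VCG payment = (others' best without Lindqvist) − (others' welfare with Lindqvist) = 320 − 262 = $58.

Lindqvist pays $58.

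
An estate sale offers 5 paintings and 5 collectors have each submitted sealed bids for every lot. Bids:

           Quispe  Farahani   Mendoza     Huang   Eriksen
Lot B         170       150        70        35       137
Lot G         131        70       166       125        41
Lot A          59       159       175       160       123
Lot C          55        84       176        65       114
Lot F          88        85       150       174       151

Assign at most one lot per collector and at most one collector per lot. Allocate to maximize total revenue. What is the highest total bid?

Max total: $783

Optimal: Quispe→Lot B ($170), Farahani→Lot A ($159), Mendoza→Lot G ($166), Huang→Lot F ($174), Eriksen→Lot C ($114) — total 170+159+166+174+114 = $783.
Row-greedy (each collector in turn takes its best remaining lot) gives $720, worse by 63.
Next-best assignment: Quispe→Lot B, Farahani→Lot A, Mendoza→Lot C, Huang→Lot G, Eriksen→Lot F = $781.
Checked against all permutations: $783 is optimal.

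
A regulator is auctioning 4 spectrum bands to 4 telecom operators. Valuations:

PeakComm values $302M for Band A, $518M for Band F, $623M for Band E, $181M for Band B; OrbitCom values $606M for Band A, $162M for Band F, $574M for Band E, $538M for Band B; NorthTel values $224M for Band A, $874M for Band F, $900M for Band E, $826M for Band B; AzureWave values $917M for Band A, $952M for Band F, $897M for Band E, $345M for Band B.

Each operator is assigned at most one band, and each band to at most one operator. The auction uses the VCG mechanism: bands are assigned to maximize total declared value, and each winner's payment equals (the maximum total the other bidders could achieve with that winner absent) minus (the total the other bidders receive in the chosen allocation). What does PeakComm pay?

PeakComm pays $74M.

Efficient allocation: PeakComm→Band E ($623M), OrbitCom→Band A ($606M), NorthTel→Band B ($826M), AzureWave→Band F ($952M); total welfare W = $3007M.
PeakComm receives Band E at value $623M, so the others get W − 623 = $2384M.
Without PeakComm: best allocation of the remaining 3 bidders over all 4 bands is OrbitCom→Band A ($606M), NorthTel→Band E ($900M), AzureWave→Band F ($952M), total $2458M.
VCG payment = (others' best without PeakComm) − (others' welfare with PeakComm) = 2458 − 2384 = $74M.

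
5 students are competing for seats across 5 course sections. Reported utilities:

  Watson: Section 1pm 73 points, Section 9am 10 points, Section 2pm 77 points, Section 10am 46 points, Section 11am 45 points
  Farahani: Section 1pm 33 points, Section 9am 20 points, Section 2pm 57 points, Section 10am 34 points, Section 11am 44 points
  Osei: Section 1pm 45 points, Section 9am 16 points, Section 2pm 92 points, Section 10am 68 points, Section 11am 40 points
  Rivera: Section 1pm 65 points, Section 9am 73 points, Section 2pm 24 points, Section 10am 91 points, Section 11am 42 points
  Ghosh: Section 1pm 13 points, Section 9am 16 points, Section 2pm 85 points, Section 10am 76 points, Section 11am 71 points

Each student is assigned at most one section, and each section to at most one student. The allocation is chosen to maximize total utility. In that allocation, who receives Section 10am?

Optimal: Watson→Section 1pm (73 points), Farahani→Section 11am (44 points), Osei→Section 2pm (92 points), Rivera→Section 9am (73 points), Ghosh→Section 10am (76 points) — total 73+44+92+73+76 = 358 points.
Row-greedy (each student in turn takes its best remaining section) gives 275 points, worse by 83.
Every other assignment is strictly worse.
Ghosh's own top section is Section 2pm (85 points), but forcing Ghosh→Section 2pm and reassigning the rest optimally gives only 343 points — worse by 15.

Ghosh receives Section 10am.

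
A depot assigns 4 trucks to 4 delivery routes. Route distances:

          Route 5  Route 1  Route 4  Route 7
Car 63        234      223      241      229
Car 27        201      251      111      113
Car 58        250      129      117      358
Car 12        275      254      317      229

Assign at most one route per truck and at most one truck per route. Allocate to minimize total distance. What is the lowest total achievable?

Optimal: Car 63→Route 5 (234 km), Car 27→Route 4 (111 km), Car 58→Route 1 (129 km), Car 12→Route 7 (229 km) — total 234+111+129+229 = 703 km.
Row-greedy (each truck in turn takes its cheapest remaining route) gives 813 km, worse by 110.
Swapping Car 58↔Car 12 (Car 58→Route 7 358 km, Car 12→Route 1 254 km) adds 254.
No other one-to-one assignment undercuts 703 km.

Minimum total: 703 km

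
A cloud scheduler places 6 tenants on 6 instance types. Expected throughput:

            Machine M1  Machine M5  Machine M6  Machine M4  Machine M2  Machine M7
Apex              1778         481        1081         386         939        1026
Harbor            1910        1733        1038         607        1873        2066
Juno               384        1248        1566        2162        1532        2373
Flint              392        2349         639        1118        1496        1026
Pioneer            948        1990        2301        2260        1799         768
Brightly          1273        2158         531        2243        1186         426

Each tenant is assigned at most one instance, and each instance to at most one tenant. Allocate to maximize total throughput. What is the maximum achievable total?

This is a one-to-one assignment (maximum-weight bipartite matching).
Optimal: Apex→Machine M1 (1778 ops/s), Harbor→Machine M2 (1873 ops/s), Juno→Machine M7 (2373 ops/s), Flint→Machine M5 (2349 ops/s), Pioneer→Machine M6 (2301 ops/s), Brightly→Machine M4 (2243 ops/s) — total 1778+1873+2373+2349+2301+2243 = 12917 ops/s.
Column-greedy (each instance in turn goes to its best remaining tenant) gives 11361 ops/s, worse by 1556.
Swapping Flint↔Pioneer (Flint→Machine M6 639 ops/s, Pioneer→Machine M5 1990 ops/s) loses 2021.
No other one-to-one assignment exceeds 12917 ops/s.

Max total: 12917 ops/s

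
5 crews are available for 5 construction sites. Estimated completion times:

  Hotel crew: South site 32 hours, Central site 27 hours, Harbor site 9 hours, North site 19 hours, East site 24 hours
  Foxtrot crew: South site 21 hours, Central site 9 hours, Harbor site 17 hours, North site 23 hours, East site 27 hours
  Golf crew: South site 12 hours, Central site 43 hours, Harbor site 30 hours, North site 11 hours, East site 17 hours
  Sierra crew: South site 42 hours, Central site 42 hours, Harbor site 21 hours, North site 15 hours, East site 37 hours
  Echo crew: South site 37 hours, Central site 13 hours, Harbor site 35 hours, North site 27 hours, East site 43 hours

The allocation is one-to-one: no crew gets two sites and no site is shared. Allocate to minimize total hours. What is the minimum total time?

Minimum total: 75 hours

Treat this as an assignment problem: match each crew to one site.
Optimal: Hotel crew→Harbor site (9 hours), Foxtrot crew→South site (21 hours), Golf crew→East site (17 hours), Sierra crew→North site (15 hours), Echo crew→Central site (13 hours) — total 9+21+17+15+13 = 75 hours.
Min-entry greedy (repeatedly take the single cheapest remaining cell) gives 103 hours, worse by 28.
Next-best assignment: Hotel crew→Harbor site, Foxtrot crew→East site, Golf crew→South site, Sierra crew→North site, Echo crew→Central site = 76 hours.
Checked against all permutations: 75 hours is optimal.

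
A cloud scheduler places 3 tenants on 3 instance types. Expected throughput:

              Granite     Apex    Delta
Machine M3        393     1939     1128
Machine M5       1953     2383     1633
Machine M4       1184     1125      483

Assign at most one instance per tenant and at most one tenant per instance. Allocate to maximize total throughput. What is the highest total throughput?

Maximum total: 4756 ops/s

This is a one-to-one assignment (maximum-weight bipartite matching).
Optimal: Granite→Machine M4 (1184 ops/s), Apex→Machine M3 (1939 ops/s), Delta→Machine M5 (1633 ops/s) — total 1184+1939+1633 = 4756 ops/s.
Row-greedy (each tenant in turn takes its best remaining instance) gives 4375 ops/s, worse by 381.
Next-best assignment: Granite→Machine M4, Apex→Machine M5, Delta→Machine M3 = 4695 ops/s.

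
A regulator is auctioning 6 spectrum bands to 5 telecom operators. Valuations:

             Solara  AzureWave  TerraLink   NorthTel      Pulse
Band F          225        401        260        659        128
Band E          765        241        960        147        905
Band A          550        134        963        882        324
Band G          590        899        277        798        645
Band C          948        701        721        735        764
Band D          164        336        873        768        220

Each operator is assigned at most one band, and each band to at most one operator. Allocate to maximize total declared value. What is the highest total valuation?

Treat this as an assignment problem: match each operator to one band.
Optimal: Solara→Band C ($948M), AzureWave→Band G ($899M), TerraLink→Band D ($873M), NorthTel→Band A ($882M), Pulse→Band E ($905M) — total 948+899+873+882+905 = $4507M.
Column-greedy (each band in turn goes to its best remaining operator) gives $3832M, worse by 675.

Max total: $4507M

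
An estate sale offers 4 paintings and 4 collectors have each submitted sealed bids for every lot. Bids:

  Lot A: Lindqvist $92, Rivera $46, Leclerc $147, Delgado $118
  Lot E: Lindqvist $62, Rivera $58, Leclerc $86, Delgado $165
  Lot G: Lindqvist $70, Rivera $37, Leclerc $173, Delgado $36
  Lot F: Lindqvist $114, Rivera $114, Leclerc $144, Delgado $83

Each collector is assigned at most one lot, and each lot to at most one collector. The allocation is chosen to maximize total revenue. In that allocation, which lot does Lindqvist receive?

Lindqvist receives Lot A.

Optimal: Lindqvist→Lot A ($92), Rivera→Lot F ($114), Leclerc→Lot G ($173), Delgado→Lot E ($165) — total 92+114+173+165 = $544.
Column-greedy (each lot in turn goes to its best remaining collector) gives $496, worse by 48.
Checked against all permutations: $544 is optimal.
Lindqvist's own top lot is Lot F ($114), but forcing Lindqvist→Lot F and reassigning the rest optimally gives only $498 — worse by 46.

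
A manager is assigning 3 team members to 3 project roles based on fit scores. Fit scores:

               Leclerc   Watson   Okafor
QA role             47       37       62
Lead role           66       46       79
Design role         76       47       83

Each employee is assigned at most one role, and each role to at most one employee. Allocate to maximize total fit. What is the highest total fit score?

This is the linear assignment problem.
Optimal: Leclerc→Design role (76 pts), Watson→QA role (37 pts), Okafor→Lead role (79 pts) — total 76+37+79 = 192 pts.
Row-greedy (each employee in turn takes its best remaining role) gives 184 pts, worse by 8.

Max total: 192 pts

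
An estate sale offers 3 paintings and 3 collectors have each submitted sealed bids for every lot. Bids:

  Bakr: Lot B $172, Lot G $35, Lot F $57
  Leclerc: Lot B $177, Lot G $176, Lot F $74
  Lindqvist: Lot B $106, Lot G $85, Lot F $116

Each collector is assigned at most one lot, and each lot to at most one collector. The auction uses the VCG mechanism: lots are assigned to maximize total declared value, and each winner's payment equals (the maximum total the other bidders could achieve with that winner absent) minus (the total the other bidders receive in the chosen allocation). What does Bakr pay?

Bakr pays $1.

Efficient allocation: Bakr→Lot B ($172), Leclerc→Lot G ($176), Lindqvist→Lot F ($116); total welfare W = $464.
Bakr receives Lot B at value $172, so the others get W − 172 = $292.
Without Bakr: best allocation of the remaining 2 bidders over all 3 lots is Leclerc→Lot B ($177), Lindqvist→Lot F ($116), total $293.
VCG payment = (others' best without Bakr) − (others' welfare with Bakr) = 293 − 292 = $1.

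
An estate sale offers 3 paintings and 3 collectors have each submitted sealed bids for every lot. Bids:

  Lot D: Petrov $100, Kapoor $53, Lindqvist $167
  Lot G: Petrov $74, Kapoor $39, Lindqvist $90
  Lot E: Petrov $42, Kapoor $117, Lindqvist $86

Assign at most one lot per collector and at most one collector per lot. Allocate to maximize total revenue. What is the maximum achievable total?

Max total: $358

Optimal: Petrov→Lot G ($74), Kapoor→Lot E ($117), Lindqvist→Lot D ($167) — total 74+117+167 = $358.
Next-best assignment: Petrov→Lot D, Kapoor→Lot E, Lindqvist→Lot G = $307.
No other one-to-one assignment exceeds $358.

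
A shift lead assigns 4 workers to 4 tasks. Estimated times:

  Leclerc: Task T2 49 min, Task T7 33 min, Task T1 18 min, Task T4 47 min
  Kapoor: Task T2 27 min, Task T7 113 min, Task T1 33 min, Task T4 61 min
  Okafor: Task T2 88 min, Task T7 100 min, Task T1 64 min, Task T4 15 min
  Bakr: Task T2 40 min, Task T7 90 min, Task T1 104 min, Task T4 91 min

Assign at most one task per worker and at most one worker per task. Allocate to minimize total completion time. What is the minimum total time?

This is the linear assignment problem.
Optimal: Leclerc→Task T7 (33 min), Kapoor→Task T1 (33 min), Okafor→Task T4 (15 min), Bakr→Task T2 (40 min) — total 33+33+15+40 = 121 min.
Min-entry greedy (repeatedly take the single cheapest remaining cell) gives 150 min, worse by 29.

Min total: 121 min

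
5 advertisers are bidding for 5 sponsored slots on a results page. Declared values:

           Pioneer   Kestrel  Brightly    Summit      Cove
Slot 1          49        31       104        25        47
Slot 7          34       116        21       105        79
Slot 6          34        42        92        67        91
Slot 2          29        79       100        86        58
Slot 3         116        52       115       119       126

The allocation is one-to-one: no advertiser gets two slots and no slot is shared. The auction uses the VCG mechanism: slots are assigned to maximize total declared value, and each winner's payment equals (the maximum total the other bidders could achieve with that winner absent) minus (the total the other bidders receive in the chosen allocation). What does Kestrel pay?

Efficient allocation: Pioneer→Slot 3 ($116), Kestrel→Slot 7 ($116), Brightly→Slot 1 ($104), Summit→Slot 2 ($86), Cove→Slot 6 ($91); total welfare W = $513.
Kestrel receives Slot 7 at value $116, so the others get W − 116 = $397.
Without Kestrel: best allocation of the remaining 4 bidders over all 5 slots is Pioneer→Slot 3 ($116), Brightly→Slot 1 ($104), Summit→Slot 7 ($105), Cove→Slot 6 ($91), total $416.
VCG payment = (others' best without Kestrel) − (others' welfare with Kestrel) = 416 − 397 = $19.

Kestrel pays $19.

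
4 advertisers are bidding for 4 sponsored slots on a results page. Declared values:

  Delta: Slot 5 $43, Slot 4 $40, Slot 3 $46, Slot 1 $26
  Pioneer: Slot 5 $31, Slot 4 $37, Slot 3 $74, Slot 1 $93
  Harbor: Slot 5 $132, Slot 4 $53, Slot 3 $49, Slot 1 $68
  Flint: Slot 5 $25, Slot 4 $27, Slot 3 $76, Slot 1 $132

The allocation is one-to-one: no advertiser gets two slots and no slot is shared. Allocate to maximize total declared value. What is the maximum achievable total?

Optimal: Delta→Slot 4 ($40), Pioneer→Slot 3 ($74), Harbor→Slot 5 ($132), Flint→Slot 1 ($132) — total 40+74+132+132 = $378.
Row-greedy (each advertiser in turn takes its best remaining slot) gives $298, worse by 80.

Max total: $378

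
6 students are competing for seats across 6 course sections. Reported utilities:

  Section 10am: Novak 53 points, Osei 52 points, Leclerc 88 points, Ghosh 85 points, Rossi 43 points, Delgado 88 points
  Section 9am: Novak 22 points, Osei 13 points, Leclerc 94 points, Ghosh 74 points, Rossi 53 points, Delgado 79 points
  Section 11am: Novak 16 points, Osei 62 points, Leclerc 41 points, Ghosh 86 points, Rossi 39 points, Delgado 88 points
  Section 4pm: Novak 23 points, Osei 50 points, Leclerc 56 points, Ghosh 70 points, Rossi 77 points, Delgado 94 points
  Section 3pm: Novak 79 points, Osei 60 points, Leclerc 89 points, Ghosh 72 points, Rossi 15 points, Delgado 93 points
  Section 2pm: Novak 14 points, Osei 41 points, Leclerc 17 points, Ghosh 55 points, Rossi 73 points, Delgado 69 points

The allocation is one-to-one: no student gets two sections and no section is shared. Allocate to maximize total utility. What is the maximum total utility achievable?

Maximum total: 487 points

This is a one-to-one assignment (maximum-weight bipartite matching).
Optimal: Novak→Section 3pm (79 points), Osei→Section 11am (62 points), Leclerc→Section 9am (94 points), Ghosh→Section 10am (85 points), Rossi→Section 2pm (73 points), Delgado→Section 4pm (94 points) — total 79+62+94+85+73+94 = 487 points.
Column-greedy (each section in turn goes to its best remaining student) gives 450 points, worse by 37.
Every other assignment is strictly worse.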